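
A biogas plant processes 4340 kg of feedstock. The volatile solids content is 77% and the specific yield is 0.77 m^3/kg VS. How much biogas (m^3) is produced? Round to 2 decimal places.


Compute volatile solids:
  VS = mass * VS_fraction = 4340 * 0.77 = 3341.8 kg
Calculate biogas volume:
  Biogas = VS * specific_yield = 3341.8 * 0.77
  Biogas = 2573.19 m^3

2573.19


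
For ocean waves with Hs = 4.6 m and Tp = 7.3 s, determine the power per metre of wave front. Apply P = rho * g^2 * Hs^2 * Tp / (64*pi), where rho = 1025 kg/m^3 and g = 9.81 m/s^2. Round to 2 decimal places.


Apply wave power formula:
  g^2 = 9.81^2 = 96.2361
  Hs^2 = 4.6^2 = 21.16
  Numerator = rho * g^2 * Hs^2 * Tp = 1025 * 96.2361 * 21.16 * 7.3 = 15237032.84
  Denominator = 64 * pi = 201.0619
  P = 15237032.84 / 201.0619 = 75782.78 W/m

75782.78


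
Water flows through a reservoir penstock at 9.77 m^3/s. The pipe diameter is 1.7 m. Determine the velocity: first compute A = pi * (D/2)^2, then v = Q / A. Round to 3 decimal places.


Compute pipe cross-sectional area:
  A = pi * (D/2)^2 = pi * (1.7/2)^2 = 2.2698 m^2
Calculate velocity:
  v = Q / A = 9.77 / 2.2698
  v = 4.304 m/s

4.304


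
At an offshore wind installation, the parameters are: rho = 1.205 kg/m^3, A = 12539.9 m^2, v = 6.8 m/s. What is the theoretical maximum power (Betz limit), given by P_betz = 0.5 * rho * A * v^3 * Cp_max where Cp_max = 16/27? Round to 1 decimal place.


The Betz coefficient Cp_max = 16/27 = 0.5926
v^3 = 6.8^3 = 314.432
P_betz = 0.5 * rho * A * v^3 * Cp_max
P_betz = 0.5 * 1.205 * 12539.9 * 314.432 * 0.5926
P_betz = 1407777.7 W

1407777.7


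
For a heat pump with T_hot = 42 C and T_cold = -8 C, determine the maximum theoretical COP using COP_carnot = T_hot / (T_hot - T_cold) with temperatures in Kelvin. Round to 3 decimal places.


Convert to Kelvin:
  T_hot = 42 + 273.15 = 315.15 K
  T_cold = -8 + 273.15 = 265.15 K
Apply Carnot COP formula:
  COP = T_hot_K / (T_hot_K - T_cold_K) = 315.15 / 50.0
  COP = 6.303

6.303


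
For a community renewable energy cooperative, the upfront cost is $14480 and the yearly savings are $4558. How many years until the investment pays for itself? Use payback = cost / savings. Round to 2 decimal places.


Simple payback period = initial cost / annual savings
Payback = 14480 / 4558
Payback = 3.18 years

3.18


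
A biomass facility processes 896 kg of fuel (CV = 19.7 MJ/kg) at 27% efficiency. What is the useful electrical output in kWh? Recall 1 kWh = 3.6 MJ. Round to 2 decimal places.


Total energy = mass * CV = 896 * 19.7 = 17651.2 MJ
Useful energy = total * eta = 17651.2 * 0.27 = 4765.82 MJ
Convert to kWh: 4765.82 / 3.6
Useful energy = 1323.84 kWh

1323.84


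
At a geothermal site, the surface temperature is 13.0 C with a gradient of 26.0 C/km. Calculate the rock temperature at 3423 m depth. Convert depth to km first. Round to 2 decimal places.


Convert depth to km: 3423 / 1000 = 3.423 km
Temperature increase = gradient * depth_km = 26.0 * 3.423 = 89.0 C
Temperature at depth = T_surface + delta_T = 13.0 + 89.0
T = 102.00 C

102.00


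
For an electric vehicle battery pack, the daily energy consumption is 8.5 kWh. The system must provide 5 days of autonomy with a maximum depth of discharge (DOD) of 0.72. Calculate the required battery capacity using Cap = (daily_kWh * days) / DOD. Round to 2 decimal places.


Total energy needed = daily * days = 8.5 * 5 = 42.5 kWh
Account for depth of discharge:
  Cap = total_energy / DOD = 42.5 / 0.72
  Cap = 59.03 kWh

59.03


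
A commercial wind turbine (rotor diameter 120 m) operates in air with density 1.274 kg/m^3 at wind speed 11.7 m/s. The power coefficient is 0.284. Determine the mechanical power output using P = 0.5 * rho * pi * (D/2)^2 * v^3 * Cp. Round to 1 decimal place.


Step 1 -- Compute swept area:
  A = pi * (D/2)^2 = pi * (120/2)^2 = 11309.73 m^2
Step 2 -- Apply wind power equation:
  P = 0.5 * rho * A * v^3 * Cp
  v^3 = 11.7^3 = 1601.613
  P = 0.5 * 1.274 * 11309.73 * 1601.613 * 0.284
  P = 3276934.3 W

3276934.3


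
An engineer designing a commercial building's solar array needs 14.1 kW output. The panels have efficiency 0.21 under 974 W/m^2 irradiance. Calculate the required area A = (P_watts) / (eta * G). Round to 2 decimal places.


Convert target power to watts: P = 14.1 * 1000 = 14100.0 W
Compute denominator: eta * G = 0.21 * 974 = 204.54
Required area A = P / (eta * G) = 14100.0 / 204.54
A = 68.94 m^2

68.94


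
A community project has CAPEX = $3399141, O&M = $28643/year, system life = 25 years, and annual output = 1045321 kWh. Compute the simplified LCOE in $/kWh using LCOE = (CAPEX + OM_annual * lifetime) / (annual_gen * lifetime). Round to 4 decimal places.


Total cost = CAPEX + OM * lifetime = 3399141 + 28643 * 25 = 3399141 + 716075 = 4115216
Total generation = annual * lifetime = 1045321 * 25 = 26133025 kWh
LCOE = 4115216 / 26133025
LCOE = 0.1575 $/kWh

0.1575


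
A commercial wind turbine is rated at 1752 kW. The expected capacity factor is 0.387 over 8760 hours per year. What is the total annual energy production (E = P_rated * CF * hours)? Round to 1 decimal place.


Annual energy = rated_kW * capacity_factor * hours_per_year
Given: P_rated = 1752 kW, CF = 0.387, hours = 8760
E = 1752 * 0.387 * 8760
E = 5939490.2 kWh

5939490.2


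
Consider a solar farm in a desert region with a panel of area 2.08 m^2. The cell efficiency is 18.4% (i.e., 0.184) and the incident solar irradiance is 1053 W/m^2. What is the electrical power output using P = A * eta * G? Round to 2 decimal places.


Use the solar power formula P = A * eta * G.
Given: A = 2.08 m^2, eta = 0.184, G = 1053 W/m^2
P = 2.08 * 0.184 * 1053
P = 403.00 W

403.00


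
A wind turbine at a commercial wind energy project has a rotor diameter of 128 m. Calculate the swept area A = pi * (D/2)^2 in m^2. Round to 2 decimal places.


Compute the rotor radius:
  r = D / 2 = 128 / 2 = 64.0 m
Calculate swept area:
  A = pi * r^2 = pi * 64.0^2
  A = 12867.96 m^2

12867.96


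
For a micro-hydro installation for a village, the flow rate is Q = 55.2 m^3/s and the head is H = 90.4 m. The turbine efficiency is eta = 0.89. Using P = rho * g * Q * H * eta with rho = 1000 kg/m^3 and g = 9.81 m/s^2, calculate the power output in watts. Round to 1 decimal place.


Apply the hydropower formula P = rho * g * Q * H * eta
rho * g = 1000 * 9.81 = 9810.0
P = 9810.0 * 55.2 * 90.4 * 0.89
P = 43567889.5 W

43567889.5


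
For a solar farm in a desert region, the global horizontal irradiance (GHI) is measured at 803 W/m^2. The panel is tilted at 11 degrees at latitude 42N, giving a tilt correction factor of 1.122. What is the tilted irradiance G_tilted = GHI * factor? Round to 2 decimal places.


Identify the given values:
  GHI = 803 W/m^2, tilt correction factor = 1.122
Apply the formula G_tilted = GHI * factor:
  G_tilted = 803 * 1.122
  G_tilted = 900.97 W/m^2

900.97


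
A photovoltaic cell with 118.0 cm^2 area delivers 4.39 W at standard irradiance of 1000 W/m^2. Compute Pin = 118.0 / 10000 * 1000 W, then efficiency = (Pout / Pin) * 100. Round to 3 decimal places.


First compute the input power:
  Pin = area_cm2 / 10000 * G = 118.0 / 10000 * 1000 = 11.8 W
Then compute efficiency:
  Efficiency = (Pout / Pin) * 100 = (4.39 / 11.8) * 100
  Efficiency = 37.203%

37.203


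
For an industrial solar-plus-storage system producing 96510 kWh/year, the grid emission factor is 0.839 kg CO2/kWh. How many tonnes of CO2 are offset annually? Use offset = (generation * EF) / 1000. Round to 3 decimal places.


CO2 offset in kg = generation * emission_factor
CO2 offset = 96510 * 0.839 = 80971.89 kg
Convert to tonnes:
  CO2 offset = 80971.89 / 1000 = 80.972 tonnes

80.972


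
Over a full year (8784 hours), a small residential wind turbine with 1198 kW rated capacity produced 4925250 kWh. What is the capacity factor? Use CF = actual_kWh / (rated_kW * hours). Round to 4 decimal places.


Capacity factor = actual output / maximum possible output
Maximum possible = rated * hours = 1198 * 8784 = 10523232 kWh
CF = 4925250 / 10523232
CF = 0.4680

0.4680


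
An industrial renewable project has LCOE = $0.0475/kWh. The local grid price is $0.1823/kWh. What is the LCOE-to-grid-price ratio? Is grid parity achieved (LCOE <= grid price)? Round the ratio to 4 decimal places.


Compare LCOE to grid price:
  LCOE = $0.0475/kWh, Grid price = $0.1823/kWh
  Ratio = LCOE / grid_price = 0.0475 / 0.1823 = 0.2606
  Grid parity achieved (ratio <= 1)? yes

0.2606


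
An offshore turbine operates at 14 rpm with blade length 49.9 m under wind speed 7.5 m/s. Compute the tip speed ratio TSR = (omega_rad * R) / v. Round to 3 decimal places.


Convert rotational speed to rad/s:
  omega = 14 * 2 * pi / 60 = 1.4661 rad/s
Compute tip speed:
  v_tip = omega * R = 1.4661 * 49.9 = 73.157 m/s
Tip speed ratio:
  TSR = v_tip / v_wind = 73.157 / 7.5 = 9.754

9.754


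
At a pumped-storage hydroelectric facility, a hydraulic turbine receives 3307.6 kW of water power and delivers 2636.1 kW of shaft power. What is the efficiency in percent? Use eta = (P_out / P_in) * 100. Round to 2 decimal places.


Turbine efficiency = (output power / input power) * 100
eta = (2636.1 / 3307.6) * 100
eta = 79.70%

79.70


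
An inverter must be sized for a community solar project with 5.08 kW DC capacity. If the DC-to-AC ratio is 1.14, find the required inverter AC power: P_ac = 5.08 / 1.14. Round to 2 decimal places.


The inverter AC capacity is determined by the DC/AC ratio.
Given: P_dc = 5.08 kW, DC/AC ratio = 1.14
P_ac = P_dc / ratio = 5.08 / 1.14
P_ac = 4.46 kW

4.46


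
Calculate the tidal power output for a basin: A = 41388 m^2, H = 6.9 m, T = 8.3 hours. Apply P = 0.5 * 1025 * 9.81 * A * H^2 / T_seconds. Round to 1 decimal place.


Convert period to seconds: T = 8.3 * 3600 = 29880.0 s
H^2 = 6.9^2 = 47.61
P = 0.5 * rho * g * A * H^2 / T
P = 0.5 * 1025 * 9.81 * 41388 * 47.61 / 29880.0
P = 331554.5 W

331554.5


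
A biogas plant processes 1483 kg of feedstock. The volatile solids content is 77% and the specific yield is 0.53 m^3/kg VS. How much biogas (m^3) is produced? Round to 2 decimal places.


Compute volatile solids:
  VS = mass * VS_fraction = 1483 * 0.77 = 1141.91 kg
Calculate biogas volume:
  Biogas = VS * specific_yield = 1141.91 * 0.53
  Biogas = 605.21 m^3

605.21


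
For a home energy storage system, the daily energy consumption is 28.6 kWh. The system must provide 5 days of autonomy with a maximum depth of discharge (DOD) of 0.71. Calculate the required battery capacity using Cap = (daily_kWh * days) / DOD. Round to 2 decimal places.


Total energy needed = daily * days = 28.6 * 5 = 143.0 kWh
Account for depth of discharge:
  Cap = total_energy / DOD = 143.0 / 0.71
  Cap = 201.41 kWh

201.41


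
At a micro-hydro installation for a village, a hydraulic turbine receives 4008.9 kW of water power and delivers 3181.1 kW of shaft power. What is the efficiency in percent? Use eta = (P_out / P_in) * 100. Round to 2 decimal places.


Turbine efficiency = (output power / input power) * 100
eta = (3181.1 / 4008.9) * 100
eta = 79.35%

79.35


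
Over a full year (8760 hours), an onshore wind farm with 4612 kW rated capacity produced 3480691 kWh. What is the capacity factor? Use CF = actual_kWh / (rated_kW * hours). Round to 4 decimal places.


Capacity factor = actual output / maximum possible output
Maximum possible = rated * hours = 4612 * 8760 = 40401120 kWh
CF = 3480691 / 40401120
CF = 0.0862

0.0862


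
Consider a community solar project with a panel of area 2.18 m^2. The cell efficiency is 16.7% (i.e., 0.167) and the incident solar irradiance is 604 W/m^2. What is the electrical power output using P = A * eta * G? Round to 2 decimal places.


Use the solar power formula P = A * eta * G.
Given: A = 2.18 m^2, eta = 0.167, G = 604 W/m^2
P = 2.18 * 0.167 * 604
P = 219.89 W

219.89


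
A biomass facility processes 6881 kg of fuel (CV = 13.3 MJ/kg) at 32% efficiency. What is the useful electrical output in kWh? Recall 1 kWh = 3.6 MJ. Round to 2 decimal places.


Total energy = mass * CV = 6881 * 13.3 = 91517.3 MJ
Useful energy = total * eta = 91517.3 * 0.32 = 29285.54 MJ
Convert to kWh: 29285.54 / 3.6
Useful energy = 8134.87 kWh

8134.87


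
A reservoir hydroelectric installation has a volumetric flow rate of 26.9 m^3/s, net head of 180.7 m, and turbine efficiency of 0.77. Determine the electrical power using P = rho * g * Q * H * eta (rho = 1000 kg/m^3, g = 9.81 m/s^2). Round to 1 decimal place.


Apply the hydropower formula P = rho * g * Q * H * eta
rho * g = 1000 * 9.81 = 9810.0
P = 9810.0 * 26.9 * 180.7 * 0.77
P = 36717251.6 W

36717251.6


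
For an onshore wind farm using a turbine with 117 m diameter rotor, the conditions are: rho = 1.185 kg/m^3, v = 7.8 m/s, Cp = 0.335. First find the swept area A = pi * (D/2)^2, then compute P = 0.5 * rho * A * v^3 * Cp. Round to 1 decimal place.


Step 1 -- Compute swept area:
  A = pi * (D/2)^2 = pi * (117/2)^2 = 10751.32 m^2
Step 2 -- Apply wind power equation:
  P = 0.5 * rho * A * v^3 * Cp
  v^3 = 7.8^3 = 474.552
  P = 0.5 * 1.185 * 10751.32 * 474.552 * 0.335
  P = 1012694.8 W

1012694.8


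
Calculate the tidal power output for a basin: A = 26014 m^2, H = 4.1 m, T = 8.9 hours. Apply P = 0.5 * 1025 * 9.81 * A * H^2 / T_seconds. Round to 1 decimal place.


Convert period to seconds: T = 8.9 * 3600 = 32040.0 s
H^2 = 4.1^2 = 16.81
P = 0.5 * rho * g * A * H^2 / T
P = 0.5 * 1025 * 9.81 * 26014 * 16.81 / 32040.0
P = 68619.1 W

68619.1


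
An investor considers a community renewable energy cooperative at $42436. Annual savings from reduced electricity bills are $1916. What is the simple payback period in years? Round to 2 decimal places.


Simple payback period = initial cost / annual savings
Payback = 42436 / 1916
Payback = 22.15 years

22.15


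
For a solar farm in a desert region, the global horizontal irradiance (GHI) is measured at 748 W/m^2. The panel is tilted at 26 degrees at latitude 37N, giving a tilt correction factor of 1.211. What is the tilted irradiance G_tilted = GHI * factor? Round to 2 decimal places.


Identify the given values:
  GHI = 748 W/m^2, tilt correction factor = 1.211
Apply the formula G_tilted = GHI * factor:
  G_tilted = 748 * 1.211
  G_tilted = 905.83 W/m^2

905.83


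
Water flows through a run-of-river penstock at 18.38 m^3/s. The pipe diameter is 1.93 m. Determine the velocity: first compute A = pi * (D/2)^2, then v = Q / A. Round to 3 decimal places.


Compute pipe cross-sectional area:
  A = pi * (D/2)^2 = pi * (1.93/2)^2 = 2.9255 m^2
Calculate velocity:
  v = Q / A = 18.38 / 2.9255
  v = 6.283 m/s

6.283


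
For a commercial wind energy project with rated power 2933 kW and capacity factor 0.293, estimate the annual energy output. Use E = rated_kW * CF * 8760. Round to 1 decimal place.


Annual energy = rated_kW * capacity_factor * hours_per_year
Given: P_rated = 2933 kW, CF = 0.293, hours = 8760
E = 2933 * 0.293 * 8760
E = 7528072.4 kWh

7528072.4


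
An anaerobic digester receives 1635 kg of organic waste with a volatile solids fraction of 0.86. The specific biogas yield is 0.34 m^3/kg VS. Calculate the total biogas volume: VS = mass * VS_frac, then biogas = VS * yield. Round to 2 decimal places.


Compute volatile solids:
  VS = mass * VS_fraction = 1635 * 0.86 = 1406.1 kg
Calculate biogas volume:
  Biogas = VS * specific_yield = 1406.1 * 0.34
  Biogas = 478.07 m^3

478.07


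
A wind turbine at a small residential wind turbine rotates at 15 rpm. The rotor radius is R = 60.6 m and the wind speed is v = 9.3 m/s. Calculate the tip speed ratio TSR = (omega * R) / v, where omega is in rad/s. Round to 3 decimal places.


Convert rotational speed to rad/s:
  omega = 15 * 2 * pi / 60 = 1.5708 rad/s
Compute tip speed:
  v_tip = omega * R = 1.5708 * 60.6 = 95.19 m/s
Tip speed ratio:
  TSR = v_tip / v_wind = 95.19 / 9.3 = 10.236

10.236


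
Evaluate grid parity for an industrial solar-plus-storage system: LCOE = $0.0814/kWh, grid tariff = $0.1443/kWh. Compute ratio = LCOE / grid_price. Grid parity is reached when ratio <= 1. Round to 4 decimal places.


Compare LCOE to grid price:
  LCOE = $0.0814/kWh, Grid price = $0.1443/kWh
  Ratio = LCOE / grid_price = 0.0814 / 0.1443 = 0.5641
  Grid parity achieved (ratio <= 1)? yes

0.5641


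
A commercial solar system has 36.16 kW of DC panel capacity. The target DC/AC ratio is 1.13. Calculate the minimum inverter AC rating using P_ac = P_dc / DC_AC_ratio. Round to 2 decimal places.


The inverter AC capacity is determined by the DC/AC ratio.
Given: P_dc = 36.16 kW, DC/AC ratio = 1.13
P_ac = P_dc / ratio = 36.16 / 1.13
P_ac = 32.00 kW

32.00


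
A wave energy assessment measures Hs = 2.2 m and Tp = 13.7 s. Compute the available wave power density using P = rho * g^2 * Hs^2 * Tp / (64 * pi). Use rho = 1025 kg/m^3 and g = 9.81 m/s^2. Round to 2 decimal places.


Apply wave power formula:
  g^2 = 9.81^2 = 96.2361
  Hs^2 = 2.2^2 = 4.84
  Numerator = rho * g^2 * Hs^2 * Tp = 1025 * 96.2361 * 4.84 * 13.7 = 6540753.9
  Denominator = 64 * pi = 201.0619
  P = 6540753.9 / 201.0619 = 32531.04 W/m

32531.04


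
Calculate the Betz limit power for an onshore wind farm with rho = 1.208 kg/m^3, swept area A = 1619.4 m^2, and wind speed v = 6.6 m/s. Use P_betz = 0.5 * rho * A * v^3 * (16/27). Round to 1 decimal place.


The Betz coefficient Cp_max = 16/27 = 0.5926
v^3 = 6.6^3 = 287.496
P_betz = 0.5 * rho * A * v^3 * Cp_max
P_betz = 0.5 * 1.208 * 1619.4 * 287.496 * 0.5926
P_betz = 166639.9 W

166639.9


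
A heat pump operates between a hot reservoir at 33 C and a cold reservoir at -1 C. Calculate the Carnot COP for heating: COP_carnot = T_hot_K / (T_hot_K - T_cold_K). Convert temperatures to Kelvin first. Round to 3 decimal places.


Convert to Kelvin:
  T_hot = 33 + 273.15 = 306.15 K
  T_cold = -1 + 273.15 = 272.15 K
Apply Carnot COP formula:
  COP = T_hot_K / (T_hot_K - T_cold_K) = 306.15 / 34.0
  COP = 9.004

9.004


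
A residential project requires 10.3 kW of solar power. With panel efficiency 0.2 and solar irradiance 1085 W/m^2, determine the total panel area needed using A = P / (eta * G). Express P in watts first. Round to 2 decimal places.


Convert target power to watts: P = 10.3 * 1000 = 10300.0 W
Compute denominator: eta * G = 0.2 * 1085 = 217.0
Required area A = P / (eta * G) = 10300.0 / 217.0
A = 47.47 m^2

47.47


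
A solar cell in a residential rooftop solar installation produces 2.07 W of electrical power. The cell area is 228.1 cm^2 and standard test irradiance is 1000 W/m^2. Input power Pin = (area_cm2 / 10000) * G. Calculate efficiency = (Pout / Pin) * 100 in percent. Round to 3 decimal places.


First compute the input power:
  Pin = area_cm2 / 10000 * G = 228.1 / 10000 * 1000 = 22.81 W
Then compute efficiency:
  Efficiency = (Pout / Pin) * 100 = (2.07 / 22.81) * 100
  Efficiency = 9.075%

9.075


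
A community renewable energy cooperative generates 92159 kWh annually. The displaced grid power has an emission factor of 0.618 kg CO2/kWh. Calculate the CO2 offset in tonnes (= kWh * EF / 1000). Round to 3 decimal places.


CO2 offset in kg = generation * emission_factor
CO2 offset = 92159 * 0.618 = 56954.26 kg
Convert to tonnes:
  CO2 offset = 56954.26 / 1000 = 56.954 tonnes

56.954


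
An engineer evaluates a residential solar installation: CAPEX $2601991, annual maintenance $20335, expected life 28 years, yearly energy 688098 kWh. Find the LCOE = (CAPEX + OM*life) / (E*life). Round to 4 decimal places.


Total cost = CAPEX + OM * lifetime = 2601991 + 20335 * 28 = 2601991 + 569380 = 3171371
Total generation = annual * lifetime = 688098 * 28 = 19266744 kWh
LCOE = 3171371 / 19266744
LCOE = 0.1646 $/kWh

0.1646


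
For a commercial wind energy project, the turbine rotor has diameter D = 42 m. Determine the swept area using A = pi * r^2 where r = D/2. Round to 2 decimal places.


Compute the rotor radius:
  r = D / 2 = 42 / 2 = 21.0 m
Calculate swept area:
  A = pi * r^2 = pi * 21.0^2
  A = 1385.44 m^2

1385.44


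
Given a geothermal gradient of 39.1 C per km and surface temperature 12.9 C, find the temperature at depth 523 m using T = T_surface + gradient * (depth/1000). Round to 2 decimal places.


Convert depth to km: 523 / 1000 = 0.523 km
Temperature increase = gradient * depth_km = 39.1 * 0.523 = 20.45 C
Temperature at depth = T_surface + delta_T = 12.9 + 20.45
T = 33.35 C

33.35


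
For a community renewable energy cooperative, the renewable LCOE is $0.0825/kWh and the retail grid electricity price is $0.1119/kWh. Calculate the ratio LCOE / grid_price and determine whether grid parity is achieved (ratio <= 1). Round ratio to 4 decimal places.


Compare LCOE to grid price:
  LCOE = $0.0825/kWh, Grid price = $0.1119/kWh
  Ratio = LCOE / grid_price = 0.0825 / 0.1119 = 0.7373
  Grid parity achieved (ratio <= 1)? yes

0.7373


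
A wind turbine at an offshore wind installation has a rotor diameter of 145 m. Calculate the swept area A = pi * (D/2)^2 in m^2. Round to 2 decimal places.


Compute the rotor radius:
  r = D / 2 = 145 / 2 = 72.5 m
Calculate swept area:
  A = pi * r^2 = pi * 72.5^2
  A = 16513.00 m^2

16513.00


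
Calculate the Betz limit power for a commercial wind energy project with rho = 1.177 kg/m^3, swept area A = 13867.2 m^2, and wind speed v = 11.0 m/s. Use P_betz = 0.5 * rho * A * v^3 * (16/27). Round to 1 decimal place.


The Betz coefficient Cp_max = 16/27 = 0.5926
v^3 = 11.0^3 = 1331.0
P_betz = 0.5 * rho * A * v^3 * Cp_max
P_betz = 0.5 * 1.177 * 13867.2 * 1331.0 * 0.5926
P_betz = 6436792.7 W

6436792.7


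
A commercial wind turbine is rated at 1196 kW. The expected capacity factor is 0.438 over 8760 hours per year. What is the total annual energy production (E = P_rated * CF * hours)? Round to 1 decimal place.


Annual energy = rated_kW * capacity_factor * hours_per_year
Given: P_rated = 1196 kW, CF = 0.438, hours = 8760
E = 1196 * 0.438 * 8760
E = 4588908.5 kWh

4588908.5


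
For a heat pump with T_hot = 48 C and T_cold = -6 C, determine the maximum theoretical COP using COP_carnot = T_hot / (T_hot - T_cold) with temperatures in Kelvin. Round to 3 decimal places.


Convert to Kelvin:
  T_hot = 48 + 273.15 = 321.15 K
  T_cold = -6 + 273.15 = 267.15 K
Apply Carnot COP formula:
  COP = T_hot_K / (T_hot_K - T_cold_K) = 321.15 / 54.0
  COP = 5.947

5.947


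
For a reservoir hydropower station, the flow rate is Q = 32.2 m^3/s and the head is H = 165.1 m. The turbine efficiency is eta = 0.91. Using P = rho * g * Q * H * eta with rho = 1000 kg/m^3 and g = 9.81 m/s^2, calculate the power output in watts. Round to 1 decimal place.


Apply the hydropower formula P = rho * g * Q * H * eta
rho * g = 1000 * 9.81 = 9810.0
P = 9810.0 * 32.2 * 165.1 * 0.91
P = 47458427.6 W

47458427.6


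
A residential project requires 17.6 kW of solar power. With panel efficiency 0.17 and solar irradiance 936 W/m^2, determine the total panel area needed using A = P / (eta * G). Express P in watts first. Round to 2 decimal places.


Convert target power to watts: P = 17.6 * 1000 = 17600.0 W
Compute denominator: eta * G = 0.17 * 936 = 159.12
Required area A = P / (eta * G) = 17600.0 / 159.12
A = 110.61 m^2

110.61


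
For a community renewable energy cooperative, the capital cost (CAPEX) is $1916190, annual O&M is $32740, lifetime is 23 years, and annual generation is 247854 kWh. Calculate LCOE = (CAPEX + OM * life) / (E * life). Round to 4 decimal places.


Total cost = CAPEX + OM * lifetime = 1916190 + 32740 * 23 = 1916190 + 753020 = 2669210
Total generation = annual * lifetime = 247854 * 23 = 5700642 kWh
LCOE = 2669210 / 5700642
LCOE = 0.4682 $/kWh

0.4682


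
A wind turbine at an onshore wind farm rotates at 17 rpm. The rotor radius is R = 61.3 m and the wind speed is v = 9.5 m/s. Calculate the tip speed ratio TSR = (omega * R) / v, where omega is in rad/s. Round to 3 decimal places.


Convert rotational speed to rad/s:
  omega = 17 * 2 * pi / 60 = 1.7802 rad/s
Compute tip speed:
  v_tip = omega * R = 1.7802 * 61.3 = 109.128 m/s
Tip speed ratio:
  TSR = v_tip / v_wind = 109.128 / 9.5 = 11.487

11.487


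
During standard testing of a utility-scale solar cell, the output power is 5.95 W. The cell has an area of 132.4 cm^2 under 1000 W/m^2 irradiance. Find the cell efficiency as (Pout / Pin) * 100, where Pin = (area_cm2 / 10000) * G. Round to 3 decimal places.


First compute the input power:
  Pin = area_cm2 / 10000 * G = 132.4 / 10000 * 1000 = 13.24 W
Then compute efficiency:
  Efficiency = (Pout / Pin) * 100 = (5.95 / 13.24) * 100
  Efficiency = 44.940%

44.940


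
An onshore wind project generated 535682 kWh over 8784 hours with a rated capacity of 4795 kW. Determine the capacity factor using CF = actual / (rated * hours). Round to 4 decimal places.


Capacity factor = actual output / maximum possible output
Maximum possible = rated * hours = 4795 * 8784 = 42119280 kWh
CF = 535682 / 42119280
CF = 0.0127

0.0127


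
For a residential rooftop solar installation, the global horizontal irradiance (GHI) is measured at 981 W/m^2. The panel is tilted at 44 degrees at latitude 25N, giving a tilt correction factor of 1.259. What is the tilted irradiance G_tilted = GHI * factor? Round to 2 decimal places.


Identify the given values:
  GHI = 981 W/m^2, tilt correction factor = 1.259
Apply the formula G_tilted = GHI * factor:
  G_tilted = 981 * 1.259
  G_tilted = 1235.08 W/m^2

1235.08


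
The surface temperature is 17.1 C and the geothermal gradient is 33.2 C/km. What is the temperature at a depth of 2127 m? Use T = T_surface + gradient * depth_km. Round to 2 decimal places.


Convert depth to km: 2127 / 1000 = 2.127 km
Temperature increase = gradient * depth_km = 33.2 * 2.127 = 70.62 C
Temperature at depth = T_surface + delta_T = 17.1 + 70.62
T = 87.72 C

87.72


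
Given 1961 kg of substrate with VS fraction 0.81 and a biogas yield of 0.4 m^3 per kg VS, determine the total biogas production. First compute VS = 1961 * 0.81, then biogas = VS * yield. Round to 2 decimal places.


Compute volatile solids:
  VS = mass * VS_fraction = 1961 * 0.81 = 1588.41 kg
Calculate biogas volume:
  Biogas = VS * specific_yield = 1588.41 * 0.4
  Biogas = 635.36 m^3

635.36


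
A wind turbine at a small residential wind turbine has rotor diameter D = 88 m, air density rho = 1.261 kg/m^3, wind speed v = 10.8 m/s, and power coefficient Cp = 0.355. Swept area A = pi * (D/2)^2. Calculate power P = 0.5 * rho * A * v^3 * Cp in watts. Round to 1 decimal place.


Step 1 -- Compute swept area:
  A = pi * (D/2)^2 = pi * (88/2)^2 = 6082.12 m^2
Step 2 -- Apply wind power equation:
  P = 0.5 * rho * A * v^3 * Cp
  v^3 = 10.8^3 = 1259.712
  P = 0.5 * 1.261 * 6082.12 * 1259.712 * 0.355
  P = 1714904.5 W

1714904.5


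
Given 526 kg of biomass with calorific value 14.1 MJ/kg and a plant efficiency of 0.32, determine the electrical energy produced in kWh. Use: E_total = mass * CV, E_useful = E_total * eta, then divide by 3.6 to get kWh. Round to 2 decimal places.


Total energy = mass * CV = 526 * 14.1 = 7416.6 MJ
Useful energy = total * eta = 7416.6 * 0.32 = 2373.31 MJ
Convert to kWh: 2373.31 / 3.6
Useful energy = 659.25 kWh

659.25


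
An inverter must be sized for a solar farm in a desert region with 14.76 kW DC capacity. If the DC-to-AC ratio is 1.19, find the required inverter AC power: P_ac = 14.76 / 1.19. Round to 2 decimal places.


The inverter AC capacity is determined by the DC/AC ratio.
Given: P_dc = 14.76 kW, DC/AC ratio = 1.19
P_ac = P_dc / ratio = 14.76 / 1.19
P_ac = 12.40 kW

12.40


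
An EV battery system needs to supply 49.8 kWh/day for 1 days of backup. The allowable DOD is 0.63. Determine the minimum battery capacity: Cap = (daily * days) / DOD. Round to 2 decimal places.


Total energy needed = daily * days = 49.8 * 1 = 49.8 kWh
Account for depth of discharge:
  Cap = total_energy / DOD = 49.8 / 0.63
  Cap = 79.05 kWh

79.05


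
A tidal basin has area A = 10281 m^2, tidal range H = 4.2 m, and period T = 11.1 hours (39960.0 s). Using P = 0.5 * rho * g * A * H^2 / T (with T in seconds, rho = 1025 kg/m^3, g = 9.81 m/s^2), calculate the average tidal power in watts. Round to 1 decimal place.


Convert period to seconds: T = 11.1 * 3600 = 39960.0 s
H^2 = 4.2^2 = 17.64
P = 0.5 * rho * g * A * H^2 / T
P = 0.5 * 1025 * 9.81 * 10281 * 17.64 / 39960.0
P = 22817.7 W

22817.7


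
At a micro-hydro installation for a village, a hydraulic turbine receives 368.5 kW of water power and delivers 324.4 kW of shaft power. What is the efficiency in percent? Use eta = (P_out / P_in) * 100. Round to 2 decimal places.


Turbine efficiency = (output power / input power) * 100
eta = (324.4 / 368.5) * 100
eta = 88.03%

88.03


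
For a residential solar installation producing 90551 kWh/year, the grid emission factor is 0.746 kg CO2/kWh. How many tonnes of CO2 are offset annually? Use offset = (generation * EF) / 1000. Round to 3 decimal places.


CO2 offset in kg = generation * emission_factor
CO2 offset = 90551 * 0.746 = 67551.05 kg
Convert to tonnes:
  CO2 offset = 67551.05 / 1000 = 67.551 tonnes

67.551


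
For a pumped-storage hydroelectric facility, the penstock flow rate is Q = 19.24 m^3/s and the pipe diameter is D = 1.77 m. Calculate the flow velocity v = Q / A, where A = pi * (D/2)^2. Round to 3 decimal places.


Compute pipe cross-sectional area:
  A = pi * (D/2)^2 = pi * (1.77/2)^2 = 2.4606 m^2
Calculate velocity:
  v = Q / A = 19.24 / 2.4606
  v = 7.819 m/s

7.819


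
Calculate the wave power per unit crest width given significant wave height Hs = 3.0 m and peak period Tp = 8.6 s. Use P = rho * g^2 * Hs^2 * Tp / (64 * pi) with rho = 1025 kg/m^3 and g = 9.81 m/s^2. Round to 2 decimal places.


Apply wave power formula:
  g^2 = 9.81^2 = 96.2361
  Hs^2 = 3.0^2 = 9.0
  Numerator = rho * g^2 * Hs^2 * Tp = 1025 * 96.2361 * 9.0 * 8.6 = 7634890.99
  Denominator = 64 * pi = 201.0619
  P = 7634890.99 / 201.0619 = 37972.83 W/m

37972.83


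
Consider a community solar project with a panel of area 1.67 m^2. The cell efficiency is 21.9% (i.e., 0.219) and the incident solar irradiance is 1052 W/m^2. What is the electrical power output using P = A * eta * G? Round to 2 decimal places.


Use the solar power formula P = A * eta * G.
Given: A = 1.67 m^2, eta = 0.219, G = 1052 W/m^2
P = 1.67 * 0.219 * 1052
P = 384.75 W

384.75


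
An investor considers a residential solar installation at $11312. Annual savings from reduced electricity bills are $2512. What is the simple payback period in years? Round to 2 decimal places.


Simple payback period = initial cost / annual savings
Payback = 11312 / 2512
Payback = 4.50 years

4.50


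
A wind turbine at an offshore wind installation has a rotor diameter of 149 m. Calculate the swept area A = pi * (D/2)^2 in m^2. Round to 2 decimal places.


Compute the rotor radius:
  r = D / 2 = 149 / 2 = 74.5 m
Calculate swept area:
  A = pi * r^2 = pi * 74.5^2
  A = 17436.62 m^2

17436.62


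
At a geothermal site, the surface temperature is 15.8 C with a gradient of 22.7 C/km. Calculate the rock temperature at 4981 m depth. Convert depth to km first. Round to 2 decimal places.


Convert depth to km: 4981 / 1000 = 4.981 km
Temperature increase = gradient * depth_km = 22.7 * 4.981 = 113.07 C
Temperature at depth = T_surface + delta_T = 15.8 + 113.07
T = 128.87 C

128.87


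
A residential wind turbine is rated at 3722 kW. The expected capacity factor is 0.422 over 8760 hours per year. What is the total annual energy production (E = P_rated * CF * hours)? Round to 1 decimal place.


Annual energy = rated_kW * capacity_factor * hours_per_year
Given: P_rated = 3722 kW, CF = 0.422, hours = 8760
E = 3722 * 0.422 * 8760
E = 13759191.8 kWh

13759191.8


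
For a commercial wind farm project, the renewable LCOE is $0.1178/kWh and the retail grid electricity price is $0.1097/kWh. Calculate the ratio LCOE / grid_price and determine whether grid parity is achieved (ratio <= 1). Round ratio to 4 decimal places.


Compare LCOE to grid price:
  LCOE = $0.1178/kWh, Grid price = $0.1097/kWh
  Ratio = LCOE / grid_price = 0.1178 / 0.1097 = 1.0738
  Grid parity achieved (ratio <= 1)? no

1.0738


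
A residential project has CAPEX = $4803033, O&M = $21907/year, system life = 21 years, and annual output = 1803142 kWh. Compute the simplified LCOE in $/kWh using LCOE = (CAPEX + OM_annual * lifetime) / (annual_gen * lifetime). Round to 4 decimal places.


Total cost = CAPEX + OM * lifetime = 4803033 + 21907 * 21 = 4803033 + 460047 = 5263080
Total generation = annual * lifetime = 1803142 * 21 = 37865982 kWh
LCOE = 5263080 / 37865982
LCOE = 0.1390 $/kWh

0.1390


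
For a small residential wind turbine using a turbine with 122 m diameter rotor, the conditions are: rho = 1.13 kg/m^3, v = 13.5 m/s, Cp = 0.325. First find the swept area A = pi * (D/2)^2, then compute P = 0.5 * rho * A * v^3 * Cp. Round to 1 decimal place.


Step 1 -- Compute swept area:
  A = pi * (D/2)^2 = pi * (122/2)^2 = 11689.87 m^2
Step 2 -- Apply wind power equation:
  P = 0.5 * rho * A * v^3 * Cp
  v^3 = 13.5^3 = 2460.375
  P = 0.5 * 1.13 * 11689.87 * 2460.375 * 0.325
  P = 5281322.1 W

5281322.1


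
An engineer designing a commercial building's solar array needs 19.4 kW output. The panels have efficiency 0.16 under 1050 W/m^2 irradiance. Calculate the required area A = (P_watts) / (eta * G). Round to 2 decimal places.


Convert target power to watts: P = 19.4 * 1000 = 19400.0 W
Compute denominator: eta * G = 0.16 * 1050 = 168.0
Required area A = P / (eta * G) = 19400.0 / 168.0
A = 115.48 m^2

115.48


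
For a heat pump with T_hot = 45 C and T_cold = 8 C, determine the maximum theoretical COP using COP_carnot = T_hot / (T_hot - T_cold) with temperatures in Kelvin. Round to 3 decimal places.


Convert to Kelvin:
  T_hot = 45 + 273.15 = 318.15 K
  T_cold = 8 + 273.15 = 281.15 K
Apply Carnot COP formula:
  COP = T_hot_K / (T_hot_K - T_cold_K) = 318.15 / 37.0
  COP = 8.599

8.599


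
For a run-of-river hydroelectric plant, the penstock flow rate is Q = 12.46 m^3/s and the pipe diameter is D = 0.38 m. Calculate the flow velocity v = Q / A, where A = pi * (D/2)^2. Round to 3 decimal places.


Compute pipe cross-sectional area:
  A = pi * (D/2)^2 = pi * (0.38/2)^2 = 0.1134 m^2
Calculate velocity:
  v = Q / A = 12.46 / 0.1134
  v = 109.865 m/s

109.865


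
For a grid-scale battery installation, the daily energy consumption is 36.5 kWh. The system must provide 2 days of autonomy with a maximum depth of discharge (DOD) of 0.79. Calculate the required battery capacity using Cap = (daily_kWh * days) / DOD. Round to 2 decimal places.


Total energy needed = daily * days = 36.5 * 2 = 73.0 kWh
Account for depth of discharge:
  Cap = total_energy / DOD = 73.0 / 0.79
  Cap = 92.41 kWh

92.41


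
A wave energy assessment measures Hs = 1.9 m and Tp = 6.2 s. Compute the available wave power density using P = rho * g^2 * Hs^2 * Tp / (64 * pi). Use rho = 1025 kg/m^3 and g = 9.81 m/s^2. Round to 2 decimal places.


Apply wave power formula:
  g^2 = 9.81^2 = 96.2361
  Hs^2 = 1.9^2 = 3.61
  Numerator = rho * g^2 * Hs^2 * Tp = 1025 * 96.2361 * 3.61 * 6.2 = 2207805.3
  Denominator = 64 * pi = 201.0619
  P = 2207805.3 / 201.0619 = 10980.72 W/m

10980.72


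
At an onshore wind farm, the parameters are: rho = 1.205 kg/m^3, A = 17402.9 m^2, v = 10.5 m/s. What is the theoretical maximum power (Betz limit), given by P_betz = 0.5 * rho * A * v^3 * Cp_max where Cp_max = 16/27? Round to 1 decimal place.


The Betz coefficient Cp_max = 16/27 = 0.5926
v^3 = 10.5^3 = 1157.625
P_betz = 0.5 * rho * A * v^3 * Cp_max
P_betz = 0.5 * 1.205 * 17402.9 * 1157.625 * 0.5926
P_betz = 7192879.6 W

7192879.6


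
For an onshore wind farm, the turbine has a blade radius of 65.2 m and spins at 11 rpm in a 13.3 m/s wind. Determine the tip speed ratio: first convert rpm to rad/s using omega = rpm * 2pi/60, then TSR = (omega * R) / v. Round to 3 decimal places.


Convert rotational speed to rad/s:
  omega = 11 * 2 * pi / 60 = 1.1519 rad/s
Compute tip speed:
  v_tip = omega * R = 1.1519 * 65.2 = 75.105 m/s
Tip speed ratio:
  TSR = v_tip / v_wind = 75.105 / 13.3 = 5.647

5.647


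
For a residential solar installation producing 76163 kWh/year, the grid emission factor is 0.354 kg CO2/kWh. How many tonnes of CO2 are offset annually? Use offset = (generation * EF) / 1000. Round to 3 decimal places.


CO2 offset in kg = generation * emission_factor
CO2 offset = 76163 * 0.354 = 26961.7 kg
Convert to tonnes:
  CO2 offset = 26961.7 / 1000 = 26.962 tonnes

26.962


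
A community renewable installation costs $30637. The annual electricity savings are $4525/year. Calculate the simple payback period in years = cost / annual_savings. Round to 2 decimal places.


Simple payback period = initial cost / annual savings
Payback = 30637 / 4525
Payback = 6.77 years

6.77


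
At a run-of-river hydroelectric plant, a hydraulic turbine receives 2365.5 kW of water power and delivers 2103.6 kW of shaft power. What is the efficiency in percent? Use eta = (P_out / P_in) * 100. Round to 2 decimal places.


Turbine efficiency = (output power / input power) * 100
eta = (2103.6 / 2365.5) * 100
eta = 88.93%

88.93


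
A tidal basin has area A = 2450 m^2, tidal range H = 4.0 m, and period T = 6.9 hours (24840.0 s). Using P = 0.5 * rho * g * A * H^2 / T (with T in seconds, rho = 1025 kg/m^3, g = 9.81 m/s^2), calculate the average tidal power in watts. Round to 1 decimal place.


Convert period to seconds: T = 6.9 * 3600 = 24840.0 s
H^2 = 4.0^2 = 16.0
P = 0.5 * rho * g * A * H^2 / T
P = 0.5 * 1025 * 9.81 * 2450 * 16.0 / 24840.0
P = 7934.1 W

7934.1


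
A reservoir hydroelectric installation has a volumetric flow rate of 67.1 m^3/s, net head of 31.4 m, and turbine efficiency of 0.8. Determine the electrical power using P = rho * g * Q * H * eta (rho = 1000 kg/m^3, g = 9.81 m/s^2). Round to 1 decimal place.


Apply the hydropower formula P = rho * g * Q * H * eta
rho * g = 1000 * 9.81 = 9810.0
P = 9810.0 * 67.1 * 31.4 * 0.8
P = 16535265.1 W

16535265.1


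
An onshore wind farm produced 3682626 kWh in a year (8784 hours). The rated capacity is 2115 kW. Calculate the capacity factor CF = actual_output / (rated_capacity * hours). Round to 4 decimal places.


Capacity factor = actual output / maximum possible output
Maximum possible = rated * hours = 2115 * 8784 = 18578160 kWh
CF = 3682626 / 18578160
CF = 0.1982

0.1982


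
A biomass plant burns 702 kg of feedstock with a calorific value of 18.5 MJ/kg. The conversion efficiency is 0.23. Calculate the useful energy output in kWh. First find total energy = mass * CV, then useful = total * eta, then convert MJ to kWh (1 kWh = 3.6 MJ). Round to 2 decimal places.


Total energy = mass * CV = 702 * 18.5 = 12987.0 MJ
Useful energy = total * eta = 12987.0 * 0.23 = 2987.01 MJ
Convert to kWh: 2987.01 / 3.6
Useful energy = 829.73 kWh

829.73


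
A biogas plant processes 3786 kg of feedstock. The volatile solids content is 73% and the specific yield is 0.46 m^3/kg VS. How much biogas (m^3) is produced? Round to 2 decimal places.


Compute volatile solids:
  VS = mass * VS_fraction = 3786 * 0.73 = 2763.78 kg
Calculate biogas volume:
  Biogas = VS * specific_yield = 2763.78 * 0.46
  Biogas = 1271.34 m^3

1271.34


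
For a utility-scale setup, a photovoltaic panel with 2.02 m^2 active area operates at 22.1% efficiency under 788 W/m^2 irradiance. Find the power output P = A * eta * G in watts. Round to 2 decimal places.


Use the solar power formula P = A * eta * G.
Given: A = 2.02 m^2, eta = 0.221, G = 788 W/m^2
P = 2.02 * 0.221 * 788
P = 351.78 W

351.78


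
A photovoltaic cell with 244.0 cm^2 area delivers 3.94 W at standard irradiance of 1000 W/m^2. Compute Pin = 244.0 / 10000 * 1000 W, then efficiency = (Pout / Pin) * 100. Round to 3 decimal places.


First compute the input power:
  Pin = area_cm2 / 10000 * G = 244.0 / 10000 * 1000 = 24.4 W
Then compute efficiency:
  Efficiency = (Pout / Pin) * 100 = (3.94 / 24.4) * 100
  Efficiency = 16.148%

16.148
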